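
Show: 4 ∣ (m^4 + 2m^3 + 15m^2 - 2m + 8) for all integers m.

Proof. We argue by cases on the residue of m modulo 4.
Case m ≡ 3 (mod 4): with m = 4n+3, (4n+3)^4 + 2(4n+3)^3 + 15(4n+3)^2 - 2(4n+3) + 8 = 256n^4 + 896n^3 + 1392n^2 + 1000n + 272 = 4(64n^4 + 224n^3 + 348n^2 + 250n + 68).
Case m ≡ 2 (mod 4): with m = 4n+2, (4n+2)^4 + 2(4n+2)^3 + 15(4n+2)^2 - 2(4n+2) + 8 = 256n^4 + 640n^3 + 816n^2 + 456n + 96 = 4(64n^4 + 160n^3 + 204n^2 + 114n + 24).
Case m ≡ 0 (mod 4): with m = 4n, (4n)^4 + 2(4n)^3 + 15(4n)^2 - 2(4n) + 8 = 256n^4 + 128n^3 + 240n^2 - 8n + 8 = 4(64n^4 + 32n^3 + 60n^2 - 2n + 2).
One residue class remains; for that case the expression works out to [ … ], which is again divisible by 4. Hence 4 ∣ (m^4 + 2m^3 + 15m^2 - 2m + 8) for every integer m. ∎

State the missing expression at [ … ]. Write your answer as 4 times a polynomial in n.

4(64n^4 + 96n^3 + 108n^2 + 38n + 6)

The residues treated are {3, 2, 0}, so the missing case is m ≡ 1 (mod 4); write m = 4n+1.
Then (4n+1)^4 + 2(4n+1)^3 + 15(4n+1)^2 - 2(4n+1) + 8 = 256n^4 + 384n^3 + 432n^2 + 152n + 24 = 4(64n^4 + 96n^3 + 108n^2 + 38n + 6).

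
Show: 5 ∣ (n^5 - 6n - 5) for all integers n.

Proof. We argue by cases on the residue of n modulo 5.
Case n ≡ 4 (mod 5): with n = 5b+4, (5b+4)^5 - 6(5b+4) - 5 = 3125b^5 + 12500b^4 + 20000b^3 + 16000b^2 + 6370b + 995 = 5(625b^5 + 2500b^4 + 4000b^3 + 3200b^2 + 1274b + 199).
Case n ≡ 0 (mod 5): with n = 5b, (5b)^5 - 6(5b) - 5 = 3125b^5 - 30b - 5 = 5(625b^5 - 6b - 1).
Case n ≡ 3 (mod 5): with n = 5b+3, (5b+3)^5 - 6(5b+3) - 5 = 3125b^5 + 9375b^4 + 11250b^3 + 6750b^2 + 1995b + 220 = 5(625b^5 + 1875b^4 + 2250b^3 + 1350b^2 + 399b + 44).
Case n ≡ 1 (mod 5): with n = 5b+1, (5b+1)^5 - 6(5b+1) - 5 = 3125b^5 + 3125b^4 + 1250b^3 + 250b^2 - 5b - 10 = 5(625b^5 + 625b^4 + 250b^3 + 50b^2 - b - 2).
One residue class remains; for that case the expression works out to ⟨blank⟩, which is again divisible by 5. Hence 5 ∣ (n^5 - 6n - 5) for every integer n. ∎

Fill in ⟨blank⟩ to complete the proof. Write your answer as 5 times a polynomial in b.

The residues treated are {4, 0, 3, 1}, so the missing case is n ≡ 2 (mod 5); write n = 5b+2.
Then (5b+2)^5 - 6(5b+2) - 5 = 3125b^5 + 6250b^4 + 5000b^3 + 2000b^2 + 370b + 15 = 5(625b^5 + 1250b^4 + 1000b^3 + 400b^2 + 74b + 3).

5(625b^5 + 1250b^4 + 1000b^3 + 400b^2 + 74b + 3)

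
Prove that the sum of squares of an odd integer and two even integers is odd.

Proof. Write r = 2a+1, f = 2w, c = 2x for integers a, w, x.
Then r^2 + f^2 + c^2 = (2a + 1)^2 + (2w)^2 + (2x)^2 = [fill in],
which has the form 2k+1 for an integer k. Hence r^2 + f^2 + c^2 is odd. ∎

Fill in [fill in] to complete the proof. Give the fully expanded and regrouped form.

2(2a^2 + 2a + 2w^2 + 2x^2) + 1

Expanding: (2a + 1)^2 + (2w)^2 + (2x)^2 = 4a^2 + 4a + 4w^2 + 4x^2 + 1.
Every term except the constant is even, so this is 2(2a^2 + 2a + 2w^2 + 2x^2) + 1,
and 2a^2 + 2a + 2w^2 + 2x^2 ∈ ℤ gives the required form.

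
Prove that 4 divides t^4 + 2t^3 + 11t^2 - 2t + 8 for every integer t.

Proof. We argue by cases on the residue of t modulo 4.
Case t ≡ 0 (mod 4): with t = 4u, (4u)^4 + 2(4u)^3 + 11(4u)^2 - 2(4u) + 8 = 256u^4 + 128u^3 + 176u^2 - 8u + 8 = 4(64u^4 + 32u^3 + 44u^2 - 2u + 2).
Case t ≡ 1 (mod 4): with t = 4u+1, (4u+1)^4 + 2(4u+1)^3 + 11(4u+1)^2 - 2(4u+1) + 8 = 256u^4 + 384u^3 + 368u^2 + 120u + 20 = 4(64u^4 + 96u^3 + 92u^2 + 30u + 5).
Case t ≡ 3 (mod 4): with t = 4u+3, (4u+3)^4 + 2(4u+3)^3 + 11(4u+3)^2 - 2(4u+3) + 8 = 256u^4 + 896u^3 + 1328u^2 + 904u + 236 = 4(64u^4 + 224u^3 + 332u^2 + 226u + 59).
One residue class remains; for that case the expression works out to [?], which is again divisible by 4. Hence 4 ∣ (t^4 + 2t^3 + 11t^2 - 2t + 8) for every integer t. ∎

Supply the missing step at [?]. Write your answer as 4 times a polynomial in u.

Only t ≡ 2 (mod 4) is unaccounted for. Put t = 4u+2:
(4u+2)^4 + 2(4u+2)^3 + 11(4u+2)^2 - 2(4u+2) + 8 expands to 256u^4 + 640u^3 + 752u^2 + 392u + 80,
and factoring out 4 leaves 4(64u^4 + 160u^3 + 188u^2 + 98u + 20).

4(64u^4 + 160u^3 + 188u^2 + 98u + 20)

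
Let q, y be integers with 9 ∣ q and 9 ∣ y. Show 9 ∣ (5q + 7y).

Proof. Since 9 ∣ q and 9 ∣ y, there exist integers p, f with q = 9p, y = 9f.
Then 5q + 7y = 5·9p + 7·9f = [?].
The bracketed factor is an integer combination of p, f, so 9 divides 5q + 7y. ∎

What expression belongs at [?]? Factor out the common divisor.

Each term has a factor of 9: 5·9p + 7·9f = 9·(7f + 5p).
Since 7f + 5p is an integer, 9 ∣ (5q + 7y).

9(7f + 5p)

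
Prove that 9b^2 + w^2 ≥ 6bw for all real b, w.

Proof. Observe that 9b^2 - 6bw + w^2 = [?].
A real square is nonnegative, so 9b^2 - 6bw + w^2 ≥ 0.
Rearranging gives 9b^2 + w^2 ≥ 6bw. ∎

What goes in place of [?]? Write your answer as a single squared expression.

(3b - w)^2

The leading and trailing coefficients are 3^2 and 1^2, and 6 = 2·3·1, so the trinomial is (3b - w)^2.
Hence 9b^2 - 6bw + w^2 ≥ 0.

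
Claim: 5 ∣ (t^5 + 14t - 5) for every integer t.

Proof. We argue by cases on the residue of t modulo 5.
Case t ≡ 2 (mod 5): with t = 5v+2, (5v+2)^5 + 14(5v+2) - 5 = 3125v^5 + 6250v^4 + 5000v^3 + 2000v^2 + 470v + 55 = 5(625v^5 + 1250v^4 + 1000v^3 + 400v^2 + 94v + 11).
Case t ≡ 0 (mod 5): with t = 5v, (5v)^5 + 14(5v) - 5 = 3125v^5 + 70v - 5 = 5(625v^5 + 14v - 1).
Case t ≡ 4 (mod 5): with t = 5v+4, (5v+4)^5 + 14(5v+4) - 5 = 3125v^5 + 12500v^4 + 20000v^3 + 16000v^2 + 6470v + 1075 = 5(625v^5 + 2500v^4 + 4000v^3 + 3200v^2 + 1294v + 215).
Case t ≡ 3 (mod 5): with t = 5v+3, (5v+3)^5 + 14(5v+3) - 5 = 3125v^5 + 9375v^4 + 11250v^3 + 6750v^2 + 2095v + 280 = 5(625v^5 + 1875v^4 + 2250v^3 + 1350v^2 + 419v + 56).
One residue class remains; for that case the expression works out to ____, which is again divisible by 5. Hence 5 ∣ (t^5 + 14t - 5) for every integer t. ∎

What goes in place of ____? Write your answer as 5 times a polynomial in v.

Only t ≡ 1 (mod 5) is unaccounted for. Put t = 5v+1:
(5v+1)^5 + 14(5v+1) - 5 expands to 3125v^5 + 3125v^4 + 1250v^3 + 250v^2 + 95v + 10,
and factoring out 5 leaves 5(625v^5 + 625v^4 + 250v^3 + 50v^2 + 19v + 2).

5(625v^5 + 625v^4 + 250v^3 + 50v^2 + 19v + 2)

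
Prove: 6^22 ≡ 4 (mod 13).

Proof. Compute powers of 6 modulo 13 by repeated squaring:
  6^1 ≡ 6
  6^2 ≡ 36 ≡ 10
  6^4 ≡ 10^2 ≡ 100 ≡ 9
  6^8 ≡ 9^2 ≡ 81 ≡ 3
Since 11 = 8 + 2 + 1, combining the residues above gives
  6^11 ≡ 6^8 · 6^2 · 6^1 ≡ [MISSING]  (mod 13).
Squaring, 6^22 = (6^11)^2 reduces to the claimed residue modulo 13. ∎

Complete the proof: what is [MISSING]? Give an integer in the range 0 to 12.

6^8 · 6^2 · 6^1 ≡ 3 · 10 · 6 = 180.
180 mod 13 = 11, so 6^11 ≡ 11 (mod 13).

11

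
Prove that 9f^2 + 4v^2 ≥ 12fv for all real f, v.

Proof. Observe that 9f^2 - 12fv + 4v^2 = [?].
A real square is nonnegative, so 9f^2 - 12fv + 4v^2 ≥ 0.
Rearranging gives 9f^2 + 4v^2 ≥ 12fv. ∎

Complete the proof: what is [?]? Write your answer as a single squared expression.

The leading and trailing coefficients are 3^2 and 2^2, and 12 = 2·3·2, so the trinomial is (3f - 2v)^2.
Hence 9f^2 - 12fv + 4v^2 ≥ 0.

(3f - 2v)^2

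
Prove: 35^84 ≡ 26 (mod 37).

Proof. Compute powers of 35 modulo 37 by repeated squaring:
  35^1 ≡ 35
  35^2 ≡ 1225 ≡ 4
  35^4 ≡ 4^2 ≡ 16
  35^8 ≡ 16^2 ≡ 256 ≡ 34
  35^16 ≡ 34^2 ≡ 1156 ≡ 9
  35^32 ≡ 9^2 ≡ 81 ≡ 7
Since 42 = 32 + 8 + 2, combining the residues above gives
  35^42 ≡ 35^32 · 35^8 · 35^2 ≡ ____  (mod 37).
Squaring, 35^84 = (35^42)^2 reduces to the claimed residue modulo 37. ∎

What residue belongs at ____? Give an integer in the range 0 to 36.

35^32 · 35^8 · 35^2 ≡ 7 · 34 · 4 = 952.
952 mod 37 = 27, so 35^42 ≡ 27 (mod 37).

27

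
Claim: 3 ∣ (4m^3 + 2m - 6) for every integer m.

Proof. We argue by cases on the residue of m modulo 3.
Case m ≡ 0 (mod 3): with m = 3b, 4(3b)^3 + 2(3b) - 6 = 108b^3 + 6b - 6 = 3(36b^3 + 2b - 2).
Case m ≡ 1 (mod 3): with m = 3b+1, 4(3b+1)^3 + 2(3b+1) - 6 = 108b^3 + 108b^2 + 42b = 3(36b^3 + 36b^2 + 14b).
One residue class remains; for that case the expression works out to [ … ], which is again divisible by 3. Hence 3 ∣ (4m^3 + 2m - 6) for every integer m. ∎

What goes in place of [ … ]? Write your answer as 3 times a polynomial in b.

The residues treated are {0, 1}, so the missing case is m ≡ 2 (mod 3); write m = 3b+2.
Then 4(3b+2)^3 + 2(3b+2) - 6 = 108b^3 + 216b^2 + 150b + 30 = 3(36b^3 + 72b^2 + 50b + 10).

3(36b^3 + 72b^2 + 50b + 10)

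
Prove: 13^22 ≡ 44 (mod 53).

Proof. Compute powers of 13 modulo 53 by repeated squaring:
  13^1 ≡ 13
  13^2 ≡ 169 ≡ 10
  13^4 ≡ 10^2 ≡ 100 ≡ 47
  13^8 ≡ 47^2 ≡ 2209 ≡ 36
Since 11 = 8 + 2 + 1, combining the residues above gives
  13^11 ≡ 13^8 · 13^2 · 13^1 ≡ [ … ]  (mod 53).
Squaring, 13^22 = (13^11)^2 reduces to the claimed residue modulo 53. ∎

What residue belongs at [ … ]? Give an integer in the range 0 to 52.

13^8 · 13^2 · 13^1 ≡ 36 · 10 · 13 = 4680.
4680 mod 53 = 16, so 13^11 ≡ 16 (mod 53).

16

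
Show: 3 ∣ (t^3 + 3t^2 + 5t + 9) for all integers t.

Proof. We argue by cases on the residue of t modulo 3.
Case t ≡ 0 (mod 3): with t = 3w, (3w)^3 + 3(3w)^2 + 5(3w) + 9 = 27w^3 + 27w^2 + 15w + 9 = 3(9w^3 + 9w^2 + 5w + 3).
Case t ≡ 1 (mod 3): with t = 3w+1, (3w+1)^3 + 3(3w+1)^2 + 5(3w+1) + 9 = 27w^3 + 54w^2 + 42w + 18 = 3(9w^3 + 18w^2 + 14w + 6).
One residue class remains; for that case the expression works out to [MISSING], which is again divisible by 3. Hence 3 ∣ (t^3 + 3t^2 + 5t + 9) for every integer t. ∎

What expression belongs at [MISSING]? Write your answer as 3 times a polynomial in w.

The residues treated are {0, 1}, so the missing case is t ≡ 2 (mod 3); write t = 3w+2.
Then (3w+2)^3 + 3(3w+2)^2 + 5(3w+2) + 9 = 27w^3 + 81w^2 + 87w + 39 = 3(9w^3 + 27w^2 + 29w + 13).

3(9w^3 + 27w^2 + 29w + 13)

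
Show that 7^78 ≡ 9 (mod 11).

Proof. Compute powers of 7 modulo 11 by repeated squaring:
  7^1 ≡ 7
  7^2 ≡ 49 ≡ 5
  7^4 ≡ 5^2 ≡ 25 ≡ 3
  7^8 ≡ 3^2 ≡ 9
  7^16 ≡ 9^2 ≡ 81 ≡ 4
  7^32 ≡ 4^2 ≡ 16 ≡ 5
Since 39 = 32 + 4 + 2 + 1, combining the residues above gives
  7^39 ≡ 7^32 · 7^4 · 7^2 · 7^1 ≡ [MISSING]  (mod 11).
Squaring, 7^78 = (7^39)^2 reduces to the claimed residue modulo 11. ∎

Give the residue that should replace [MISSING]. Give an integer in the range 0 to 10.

8

Multiply the listed residues: 5 · 3 · 5 · 7 = 15 → 75 → 525.
Reducing modulo 11: 525 = 47·11 + 8, so 7^39 ≡ 8.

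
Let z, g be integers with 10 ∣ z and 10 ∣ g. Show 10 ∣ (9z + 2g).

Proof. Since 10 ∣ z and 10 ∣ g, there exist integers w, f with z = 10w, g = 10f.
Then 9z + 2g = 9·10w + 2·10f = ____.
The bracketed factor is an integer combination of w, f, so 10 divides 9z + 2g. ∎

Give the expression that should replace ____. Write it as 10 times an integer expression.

Pull the common 10 out of every term: 9·10w + 2·10f = 10(2f + 9w).
2f + 9w is an integer, which exhibits the divisibility.

10(2f + 9w)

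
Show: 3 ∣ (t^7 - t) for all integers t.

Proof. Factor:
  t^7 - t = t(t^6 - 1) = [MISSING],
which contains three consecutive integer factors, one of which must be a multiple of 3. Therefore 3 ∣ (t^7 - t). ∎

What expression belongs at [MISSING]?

t^6 - 1 = (t^2 - 1)(t^4 + t^2 + 1), and t^2 - 1 = (t-1)(t+1).
So t(t^6 - 1) = (t - 1)t(t + 1)(t^4 + t^2 + 1).

(t - 1)t(t + 1)(t^4 + t^2 + 1)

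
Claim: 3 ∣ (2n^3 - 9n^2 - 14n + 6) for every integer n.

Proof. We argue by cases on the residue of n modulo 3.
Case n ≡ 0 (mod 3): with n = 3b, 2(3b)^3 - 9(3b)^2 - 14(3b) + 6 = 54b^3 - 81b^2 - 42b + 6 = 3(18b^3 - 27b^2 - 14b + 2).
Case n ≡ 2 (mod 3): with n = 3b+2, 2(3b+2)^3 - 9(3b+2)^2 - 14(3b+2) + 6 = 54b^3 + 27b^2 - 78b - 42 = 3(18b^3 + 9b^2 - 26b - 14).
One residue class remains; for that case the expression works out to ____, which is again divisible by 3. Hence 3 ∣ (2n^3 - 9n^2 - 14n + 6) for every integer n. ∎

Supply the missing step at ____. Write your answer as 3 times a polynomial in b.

The residues treated are {0, 2}, so the missing case is n ≡ 1 (mod 3); write n = 3b+1.
Then 2(3b+1)^3 - 9(3b+1)^2 - 14(3b+1) + 6 = 54b^3 - 27b^2 - 78b - 15 = 3(18b^3 - 9b^2 - 26b - 5).

3(18b^3 - 9b^2 - 26b - 5)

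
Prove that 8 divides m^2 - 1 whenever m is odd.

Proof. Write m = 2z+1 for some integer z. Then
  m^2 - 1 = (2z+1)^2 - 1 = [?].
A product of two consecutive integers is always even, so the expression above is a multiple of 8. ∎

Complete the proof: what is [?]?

(2z+1)^2 - 1 = 4z^2 + 4z + 1 - 1 = 4z^2 + 4z = 4z(z+1).
Since z and z+1 are consecutive, z(z+1) is even, and 4·(even) is a multiple of 8.

4z(z + 1)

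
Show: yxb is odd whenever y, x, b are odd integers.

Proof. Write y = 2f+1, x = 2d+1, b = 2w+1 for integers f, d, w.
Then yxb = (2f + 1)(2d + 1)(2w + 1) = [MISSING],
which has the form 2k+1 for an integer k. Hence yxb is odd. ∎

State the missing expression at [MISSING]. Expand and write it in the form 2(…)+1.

2(4dfw + 2df + 2dw + d + 2fw + f + w) + 1

Expanding: (2f + 1)(2d + 1)(2w + 1) = 8dfw + 4df + 4dw + 2d + 4fw + 2f + 2w + 1.
Every term except the constant is even, so this is 2(4dfw + 2df + 2dw + d + 2fw + f + w) + 1,
and 4dfw + 2df + 2dw + d + 2fw + f + w ∈ ℤ gives the required form.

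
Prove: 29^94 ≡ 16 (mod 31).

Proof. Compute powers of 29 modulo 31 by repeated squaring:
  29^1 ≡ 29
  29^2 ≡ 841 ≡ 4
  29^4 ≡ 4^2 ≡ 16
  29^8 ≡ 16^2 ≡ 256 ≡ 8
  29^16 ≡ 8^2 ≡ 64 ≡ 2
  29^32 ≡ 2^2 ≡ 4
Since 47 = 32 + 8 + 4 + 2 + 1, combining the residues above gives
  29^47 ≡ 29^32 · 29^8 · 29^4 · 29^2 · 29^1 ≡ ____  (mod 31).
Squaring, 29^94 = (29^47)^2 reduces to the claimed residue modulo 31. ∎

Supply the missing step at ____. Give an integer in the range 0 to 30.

Multiply the listed residues: 4 · 8 · 16 · 4 · 29 = 32 → 512 → 2048 → 59392.
Reducing modulo 31: 59392 = 1915·31 + 27, so 29^47 ≡ 27.

27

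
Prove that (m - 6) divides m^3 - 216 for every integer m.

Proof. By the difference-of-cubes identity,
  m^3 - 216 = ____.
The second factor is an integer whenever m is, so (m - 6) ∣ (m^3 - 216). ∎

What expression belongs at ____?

(m - 6)(m^2 + 6m + 36)

a^3 - b^3 = (a - b)(a^2 + ab + b^2). With a = m, b = 6:
m^3 - 216 = (m - 6)(m^2 + 6m + 36).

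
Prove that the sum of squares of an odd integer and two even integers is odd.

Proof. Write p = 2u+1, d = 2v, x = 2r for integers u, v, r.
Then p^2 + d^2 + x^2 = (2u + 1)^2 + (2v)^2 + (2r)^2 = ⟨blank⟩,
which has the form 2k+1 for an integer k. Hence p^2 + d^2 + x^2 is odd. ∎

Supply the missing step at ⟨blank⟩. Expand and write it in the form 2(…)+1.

2(2r^2 + 2u^2 + 2u + 2v^2) + 1

Expanding: (2u + 1)^2 + (2v)^2 + (2r)^2 = 4r^2 + 4u^2 + 4u + 4v^2 + 1.
Every term except the constant is even, so this is 2(2r^2 + 2u^2 + 2u + 2v^2) + 1,
and 2r^2 + 2u^2 + 2u + 2v^2 ∈ ℤ gives the required form.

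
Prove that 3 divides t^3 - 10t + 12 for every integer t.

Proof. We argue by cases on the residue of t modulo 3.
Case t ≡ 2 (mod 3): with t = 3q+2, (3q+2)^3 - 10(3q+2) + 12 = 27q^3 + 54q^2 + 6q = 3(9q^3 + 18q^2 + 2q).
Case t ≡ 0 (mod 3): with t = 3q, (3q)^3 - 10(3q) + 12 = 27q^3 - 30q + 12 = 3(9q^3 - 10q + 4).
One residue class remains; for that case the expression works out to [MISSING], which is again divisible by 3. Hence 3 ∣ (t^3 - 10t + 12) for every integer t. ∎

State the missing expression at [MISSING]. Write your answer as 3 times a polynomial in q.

3(9q^3 + 9q^2 - 7q + 1)

The residues treated are {2, 0}, so the missing case is t ≡ 1 (mod 3); write t = 3q+1.
Then (3q+1)^3 - 10(3q+1) + 12 = 27q^3 + 27q^2 - 21q + 3 = 3(9q^3 + 9q^2 - 7q + 1).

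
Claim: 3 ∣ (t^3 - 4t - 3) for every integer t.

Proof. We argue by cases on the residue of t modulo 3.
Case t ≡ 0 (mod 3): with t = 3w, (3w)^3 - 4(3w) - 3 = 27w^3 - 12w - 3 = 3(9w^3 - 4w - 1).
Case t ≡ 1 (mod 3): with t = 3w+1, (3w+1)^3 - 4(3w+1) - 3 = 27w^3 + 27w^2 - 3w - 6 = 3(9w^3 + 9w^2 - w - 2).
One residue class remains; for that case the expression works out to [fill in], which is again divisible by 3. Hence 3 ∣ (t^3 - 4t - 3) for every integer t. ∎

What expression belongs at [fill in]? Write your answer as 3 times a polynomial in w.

3(9w^3 + 18w^2 + 8w - 1)

Only t ≡ 2 (mod 3) is unaccounted for. Put t = 3w+2:
(3w+2)^3 - 4(3w+2) - 3 expands to 27w^3 + 54w^2 + 24w - 3,
and factoring out 3 leaves 3(9w^3 + 18w^2 + 8w - 1).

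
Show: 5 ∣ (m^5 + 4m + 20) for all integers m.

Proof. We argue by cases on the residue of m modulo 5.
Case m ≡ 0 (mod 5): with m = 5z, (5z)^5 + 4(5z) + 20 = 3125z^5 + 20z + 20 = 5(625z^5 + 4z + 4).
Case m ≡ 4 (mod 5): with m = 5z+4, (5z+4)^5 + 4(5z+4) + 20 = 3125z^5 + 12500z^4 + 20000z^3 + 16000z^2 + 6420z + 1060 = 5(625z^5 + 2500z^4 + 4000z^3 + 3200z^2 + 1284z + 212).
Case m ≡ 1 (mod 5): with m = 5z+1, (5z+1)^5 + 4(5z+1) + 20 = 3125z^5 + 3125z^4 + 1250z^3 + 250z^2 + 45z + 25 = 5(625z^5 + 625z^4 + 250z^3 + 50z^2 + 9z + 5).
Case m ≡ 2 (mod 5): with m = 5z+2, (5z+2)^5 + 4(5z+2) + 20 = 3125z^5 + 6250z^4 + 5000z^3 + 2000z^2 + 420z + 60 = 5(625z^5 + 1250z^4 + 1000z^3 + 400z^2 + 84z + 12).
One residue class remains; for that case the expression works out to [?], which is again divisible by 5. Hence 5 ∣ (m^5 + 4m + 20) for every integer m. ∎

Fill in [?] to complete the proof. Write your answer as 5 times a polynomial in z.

Only m ≡ 3 (mod 5) is unaccounted for. Put m = 5z+3:
(5z+3)^5 + 4(5z+3) + 20 expands to 3125z^5 + 9375z^4 + 11250z^3 + 6750z^2 + 2045z + 275,
and factoring out 5 leaves 5(625z^5 + 1875z^4 + 2250z^3 + 1350z^2 + 409z + 55).

5(625z^5 + 1875z^4 + 2250z^3 + 1350z^2 + 409z + 55)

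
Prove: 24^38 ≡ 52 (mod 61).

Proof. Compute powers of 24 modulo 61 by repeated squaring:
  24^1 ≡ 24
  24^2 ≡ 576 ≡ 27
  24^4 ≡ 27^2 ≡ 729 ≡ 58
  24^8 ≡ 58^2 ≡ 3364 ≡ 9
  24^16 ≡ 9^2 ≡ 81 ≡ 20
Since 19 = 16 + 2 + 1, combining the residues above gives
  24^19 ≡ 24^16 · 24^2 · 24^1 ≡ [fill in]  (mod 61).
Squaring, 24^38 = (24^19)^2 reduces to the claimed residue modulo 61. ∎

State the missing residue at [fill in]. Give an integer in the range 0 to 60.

28

Multiply the listed residues: 20 · 27 · 24 = 540 → 12960.
Reducing modulo 61: 12960 = 212·61 + 28, so 24^19 ≡ 28.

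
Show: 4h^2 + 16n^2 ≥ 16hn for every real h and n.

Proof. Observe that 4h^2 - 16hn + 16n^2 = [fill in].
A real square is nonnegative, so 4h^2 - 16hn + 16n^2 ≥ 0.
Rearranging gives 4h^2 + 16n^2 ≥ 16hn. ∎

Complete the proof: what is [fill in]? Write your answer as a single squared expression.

The leading and trailing coefficients are 2^2 and 4^2, and 16 = 2·2·4, so the trinomial is (2h - 4n)^2.
Hence 4h^2 - 16hn + 16n^2 ≥ 0.

(2h - 4n)^2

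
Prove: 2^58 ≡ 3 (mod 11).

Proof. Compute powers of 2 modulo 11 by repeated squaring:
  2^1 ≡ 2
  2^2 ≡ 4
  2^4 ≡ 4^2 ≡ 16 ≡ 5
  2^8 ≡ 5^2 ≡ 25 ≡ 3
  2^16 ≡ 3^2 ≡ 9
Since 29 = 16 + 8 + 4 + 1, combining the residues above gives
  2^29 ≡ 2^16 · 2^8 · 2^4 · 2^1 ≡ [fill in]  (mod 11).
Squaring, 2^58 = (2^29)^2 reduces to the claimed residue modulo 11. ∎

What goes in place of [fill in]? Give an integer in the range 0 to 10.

6

2^16 · 2^8 · 2^4 · 2^1 ≡ 9 · 3 · 5 · 2 = 270.
270 mod 11 = 6, so 2^29 ≡ 6 (mod 11).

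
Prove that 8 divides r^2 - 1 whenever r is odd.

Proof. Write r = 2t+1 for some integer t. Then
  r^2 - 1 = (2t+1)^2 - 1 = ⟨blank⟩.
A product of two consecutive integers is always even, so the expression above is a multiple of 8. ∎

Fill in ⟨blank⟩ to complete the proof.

4t(t + 1)

(2t+1)^2 - 1 = 4t^2 + 4t + 1 - 1 = 4t^2 + 4t = 4t(t+1).
Since t and t+1 are consecutive, t(t+1) is even, and 4·(even) is a multiple of 8.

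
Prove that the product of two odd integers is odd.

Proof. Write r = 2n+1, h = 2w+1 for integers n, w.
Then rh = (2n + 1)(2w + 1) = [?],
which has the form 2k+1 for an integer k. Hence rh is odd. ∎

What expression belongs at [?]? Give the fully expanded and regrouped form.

(2n + 1)(2w + 1) = 4nw + 2n + 2w + 1
= 2(2nw + n + w) + 1.
Since 2nw + n + w is an integer, the product is of the form 2k+1 for an integer k.

2(2nw + n + w) + 1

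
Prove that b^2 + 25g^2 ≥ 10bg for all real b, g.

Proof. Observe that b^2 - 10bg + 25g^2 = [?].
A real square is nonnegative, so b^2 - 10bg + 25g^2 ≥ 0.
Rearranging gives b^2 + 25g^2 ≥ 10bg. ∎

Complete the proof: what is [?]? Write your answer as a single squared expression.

(b - 5g)^2

b^2 - 10bg + 25g^2 is a perfect-square trinomial: the outer terms are (b)^2 and (5g)^2, and the cross term is -2·b·5g.
So b^2 - 10bg + 25g^2 = (b - 5g)^2 ≥ 0.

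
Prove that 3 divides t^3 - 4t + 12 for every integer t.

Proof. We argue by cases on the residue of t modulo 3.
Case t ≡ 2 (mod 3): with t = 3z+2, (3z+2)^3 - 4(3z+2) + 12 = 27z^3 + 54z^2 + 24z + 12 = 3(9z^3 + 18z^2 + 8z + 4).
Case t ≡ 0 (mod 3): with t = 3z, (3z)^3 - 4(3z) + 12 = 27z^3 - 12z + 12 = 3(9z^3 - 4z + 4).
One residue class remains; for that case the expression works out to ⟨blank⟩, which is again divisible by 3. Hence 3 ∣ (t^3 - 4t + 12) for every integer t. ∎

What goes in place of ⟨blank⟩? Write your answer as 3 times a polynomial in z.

3(9z^3 + 9z^2 - z + 3)

Only t ≡ 1 (mod 3) is unaccounted for. Put t = 3z+1:
(3z+1)^3 - 4(3z+1) + 12 expands to 27z^3 + 27z^2 - 3z + 9,
and factoring out 3 leaves 3(9z^3 + 9z^2 - z + 3).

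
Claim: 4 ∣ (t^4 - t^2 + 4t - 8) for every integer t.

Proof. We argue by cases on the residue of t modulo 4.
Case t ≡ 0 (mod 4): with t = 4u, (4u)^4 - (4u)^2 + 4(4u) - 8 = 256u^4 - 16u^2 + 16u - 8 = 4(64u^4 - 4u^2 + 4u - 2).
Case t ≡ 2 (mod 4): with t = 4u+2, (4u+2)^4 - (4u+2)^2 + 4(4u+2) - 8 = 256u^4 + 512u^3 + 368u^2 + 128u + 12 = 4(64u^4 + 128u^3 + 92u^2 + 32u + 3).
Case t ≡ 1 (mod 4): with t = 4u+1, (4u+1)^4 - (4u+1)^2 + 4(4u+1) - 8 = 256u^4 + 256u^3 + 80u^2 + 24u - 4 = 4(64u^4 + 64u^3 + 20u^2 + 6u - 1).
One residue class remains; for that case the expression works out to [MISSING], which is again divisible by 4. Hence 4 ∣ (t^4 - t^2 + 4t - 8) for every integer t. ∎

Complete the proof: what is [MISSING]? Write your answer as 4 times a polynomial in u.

4(64u^4 + 192u^3 + 212u^2 + 106u + 19)

The residues treated are {0, 2, 1}, so the missing case is t ≡ 3 (mod 4); write t = 4u+3.
Then (4u+3)^4 - (4u+3)^2 + 4(4u+3) - 8 = 256u^4 + 768u^3 + 848u^2 + 424u + 76 = 4(64u^4 + 192u^3 + 212u^2 + 106u + 19).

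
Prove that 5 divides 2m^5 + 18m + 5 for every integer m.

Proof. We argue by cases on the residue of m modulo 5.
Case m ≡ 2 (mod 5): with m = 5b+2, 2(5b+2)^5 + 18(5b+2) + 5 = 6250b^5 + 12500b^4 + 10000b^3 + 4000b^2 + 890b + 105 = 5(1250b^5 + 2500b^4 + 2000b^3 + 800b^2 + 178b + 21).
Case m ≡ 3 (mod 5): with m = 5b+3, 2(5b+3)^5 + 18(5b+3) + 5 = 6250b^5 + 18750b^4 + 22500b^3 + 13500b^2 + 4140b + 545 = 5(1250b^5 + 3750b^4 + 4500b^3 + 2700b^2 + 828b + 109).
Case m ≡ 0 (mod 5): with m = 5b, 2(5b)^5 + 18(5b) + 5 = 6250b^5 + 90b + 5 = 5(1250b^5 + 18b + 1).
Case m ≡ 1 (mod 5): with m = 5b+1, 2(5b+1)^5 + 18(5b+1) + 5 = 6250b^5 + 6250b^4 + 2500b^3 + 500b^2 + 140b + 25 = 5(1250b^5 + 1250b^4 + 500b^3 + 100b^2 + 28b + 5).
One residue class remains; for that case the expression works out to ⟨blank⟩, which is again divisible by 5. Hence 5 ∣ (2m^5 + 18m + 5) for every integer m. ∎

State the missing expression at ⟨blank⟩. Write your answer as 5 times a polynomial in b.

Only m ≡ 4 (mod 5) is unaccounted for. Put m = 5b+4:
2(5b+4)^5 + 18(5b+4) + 5 expands to 6250b^5 + 25000b^4 + 40000b^3 + 32000b^2 + 12890b + 2125,
and factoring out 5 leaves 5(1250b^5 + 5000b^4 + 8000b^3 + 6400b^2 + 2578b + 425).

5(1250b^5 + 5000b^4 + 8000b^3 + 6400b^2 + 2578b + 425)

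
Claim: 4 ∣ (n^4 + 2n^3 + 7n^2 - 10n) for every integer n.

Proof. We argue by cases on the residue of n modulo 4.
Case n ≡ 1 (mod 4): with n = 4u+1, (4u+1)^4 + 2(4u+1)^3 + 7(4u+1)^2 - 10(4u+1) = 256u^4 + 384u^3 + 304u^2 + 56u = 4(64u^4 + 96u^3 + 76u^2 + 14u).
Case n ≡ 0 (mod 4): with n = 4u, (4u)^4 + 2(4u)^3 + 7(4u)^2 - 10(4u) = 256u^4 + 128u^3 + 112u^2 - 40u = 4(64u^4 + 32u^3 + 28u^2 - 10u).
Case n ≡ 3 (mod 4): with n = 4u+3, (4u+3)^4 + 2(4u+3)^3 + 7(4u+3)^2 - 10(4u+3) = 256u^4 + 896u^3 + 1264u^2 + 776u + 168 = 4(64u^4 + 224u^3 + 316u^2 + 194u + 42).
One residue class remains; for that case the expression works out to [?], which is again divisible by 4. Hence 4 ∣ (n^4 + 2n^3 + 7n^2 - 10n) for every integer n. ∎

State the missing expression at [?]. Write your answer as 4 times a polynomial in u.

Only n ≡ 2 (mod 4) is unaccounted for. Put n = 4u+2:
(4u+2)^4 + 2(4u+2)^3 + 7(4u+2)^2 - 10(4u+2) expands to 256u^4 + 640u^3 + 688u^2 + 296u + 40,
and factoring out 4 leaves 4(64u^4 + 160u^3 + 172u^2 + 74u + 10).

4(64u^4 + 160u^3 + 172u^2 + 74u + 10)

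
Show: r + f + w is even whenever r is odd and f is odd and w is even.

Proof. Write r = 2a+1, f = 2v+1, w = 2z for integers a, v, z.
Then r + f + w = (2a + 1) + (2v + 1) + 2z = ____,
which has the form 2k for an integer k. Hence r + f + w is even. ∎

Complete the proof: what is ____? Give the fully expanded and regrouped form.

(2a + 1) + (2v + 1) + 2z = 2a + 2v + 2z + 2
= 2(a + v + z + 1).
Since a + v + z + 1 is an integer, the sum is of the form 2k for an integer k.

2(a + v + z + 1)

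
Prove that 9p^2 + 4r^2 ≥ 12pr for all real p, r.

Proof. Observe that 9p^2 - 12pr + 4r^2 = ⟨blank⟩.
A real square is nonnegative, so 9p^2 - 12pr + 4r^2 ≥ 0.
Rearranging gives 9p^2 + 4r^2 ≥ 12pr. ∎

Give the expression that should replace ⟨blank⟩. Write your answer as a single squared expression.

(3p - 2r)^2

The leading and trailing coefficients are 3^2 and 2^2, and 12 = 2·3·2, so the trinomial is (3p - 2r)^2.
Hence 9p^2 - 12pr + 4r^2 ≥ 0.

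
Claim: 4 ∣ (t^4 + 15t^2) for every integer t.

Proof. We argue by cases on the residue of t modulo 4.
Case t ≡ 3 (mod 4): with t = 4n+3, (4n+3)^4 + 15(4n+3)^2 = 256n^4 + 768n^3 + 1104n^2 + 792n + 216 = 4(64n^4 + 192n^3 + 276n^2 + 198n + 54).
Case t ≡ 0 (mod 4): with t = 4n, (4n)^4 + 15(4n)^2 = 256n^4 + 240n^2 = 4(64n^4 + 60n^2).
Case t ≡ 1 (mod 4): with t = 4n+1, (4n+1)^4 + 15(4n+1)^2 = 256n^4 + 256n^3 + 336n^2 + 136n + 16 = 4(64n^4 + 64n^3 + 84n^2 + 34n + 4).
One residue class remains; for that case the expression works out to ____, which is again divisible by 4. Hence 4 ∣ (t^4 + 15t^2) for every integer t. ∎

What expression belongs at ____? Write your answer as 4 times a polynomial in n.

4(64n^4 + 128n^3 + 156n^2 + 92n + 19)

Only t ≡ 2 (mod 4) is unaccounted for. Put t = 4n+2:
(4n+2)^4 + 15(4n+2)^2 expands to 256n^4 + 512n^3 + 624n^2 + 368n + 76,
and factoring out 4 leaves 4(64n^4 + 128n^3 + 156n^2 + 92n + 19).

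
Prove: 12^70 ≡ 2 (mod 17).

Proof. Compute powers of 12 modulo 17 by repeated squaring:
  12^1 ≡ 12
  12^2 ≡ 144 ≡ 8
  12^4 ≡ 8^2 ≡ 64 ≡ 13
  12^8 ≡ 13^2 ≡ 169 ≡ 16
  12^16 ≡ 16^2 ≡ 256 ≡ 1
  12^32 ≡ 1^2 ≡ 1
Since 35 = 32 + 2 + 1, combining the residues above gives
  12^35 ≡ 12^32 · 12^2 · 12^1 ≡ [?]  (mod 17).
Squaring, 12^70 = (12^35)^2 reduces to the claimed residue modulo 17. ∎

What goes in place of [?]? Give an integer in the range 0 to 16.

12^32 · 12^2 · 12^1 ≡ 1 · 8 · 12 = 96.
96 mod 17 = 11, so 12^35 ≡ 11 (mod 17).

11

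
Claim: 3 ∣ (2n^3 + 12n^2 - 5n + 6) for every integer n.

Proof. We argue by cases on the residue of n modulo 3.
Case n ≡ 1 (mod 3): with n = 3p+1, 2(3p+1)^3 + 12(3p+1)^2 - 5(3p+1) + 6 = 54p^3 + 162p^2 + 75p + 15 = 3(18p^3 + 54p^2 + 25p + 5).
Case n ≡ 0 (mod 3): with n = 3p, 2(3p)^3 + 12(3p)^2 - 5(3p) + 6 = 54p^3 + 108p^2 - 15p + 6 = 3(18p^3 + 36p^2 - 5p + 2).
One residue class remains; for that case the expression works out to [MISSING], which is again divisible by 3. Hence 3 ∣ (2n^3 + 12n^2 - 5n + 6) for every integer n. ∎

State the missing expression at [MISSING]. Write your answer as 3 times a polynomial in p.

3(18p^3 + 72p^2 + 67p + 20)

Only n ≡ 2 (mod 3) is unaccounted for. Put n = 3p+2:
2(3p+2)^3 + 12(3p+2)^2 - 5(3p+2) + 6 expands to 54p^3 + 216p^2 + 201p + 60,
and factoring out 3 leaves 3(18p^3 + 72p^2 + 67p + 20).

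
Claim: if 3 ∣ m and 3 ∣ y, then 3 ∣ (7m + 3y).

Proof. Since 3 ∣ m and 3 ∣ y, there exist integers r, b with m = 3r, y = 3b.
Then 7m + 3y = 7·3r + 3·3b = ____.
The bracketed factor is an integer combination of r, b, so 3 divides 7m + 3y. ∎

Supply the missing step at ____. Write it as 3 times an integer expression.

Each term has a factor of 3: 7·3r + 3·3b = 3·(3b + 7r).
Since 3b + 7r is an integer, 3 ∣ (7m + 3y).

3(3b + 7r)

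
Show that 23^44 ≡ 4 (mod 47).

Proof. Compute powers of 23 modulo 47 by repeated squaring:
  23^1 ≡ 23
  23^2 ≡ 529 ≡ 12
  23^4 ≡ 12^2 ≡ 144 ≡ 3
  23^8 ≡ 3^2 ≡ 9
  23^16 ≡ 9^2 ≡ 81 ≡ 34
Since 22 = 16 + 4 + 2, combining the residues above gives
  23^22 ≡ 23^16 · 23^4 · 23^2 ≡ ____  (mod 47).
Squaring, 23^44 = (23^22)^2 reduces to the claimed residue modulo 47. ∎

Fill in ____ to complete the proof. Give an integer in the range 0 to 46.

2

Multiply the listed residues: 34 · 3 · 12 = 102 → 1224.
Reducing modulo 47: 1224 = 26·47 + 2, so 23^22 ≡ 2.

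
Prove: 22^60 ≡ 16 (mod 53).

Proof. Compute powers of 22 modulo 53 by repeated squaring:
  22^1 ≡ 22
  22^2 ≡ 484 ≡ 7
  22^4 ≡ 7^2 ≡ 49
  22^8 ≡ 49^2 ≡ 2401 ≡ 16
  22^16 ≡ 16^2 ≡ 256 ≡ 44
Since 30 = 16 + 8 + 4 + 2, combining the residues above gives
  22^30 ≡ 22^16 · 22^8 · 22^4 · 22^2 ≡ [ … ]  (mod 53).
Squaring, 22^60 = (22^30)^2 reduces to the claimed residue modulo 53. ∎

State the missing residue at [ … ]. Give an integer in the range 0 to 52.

Multiply the listed residues: 44 · 16 · 49 · 7 = 704 → 34496 → 241472.
Reducing modulo 53: 241472 = 4556·53 + 4, so 22^30 ≡ 4.

4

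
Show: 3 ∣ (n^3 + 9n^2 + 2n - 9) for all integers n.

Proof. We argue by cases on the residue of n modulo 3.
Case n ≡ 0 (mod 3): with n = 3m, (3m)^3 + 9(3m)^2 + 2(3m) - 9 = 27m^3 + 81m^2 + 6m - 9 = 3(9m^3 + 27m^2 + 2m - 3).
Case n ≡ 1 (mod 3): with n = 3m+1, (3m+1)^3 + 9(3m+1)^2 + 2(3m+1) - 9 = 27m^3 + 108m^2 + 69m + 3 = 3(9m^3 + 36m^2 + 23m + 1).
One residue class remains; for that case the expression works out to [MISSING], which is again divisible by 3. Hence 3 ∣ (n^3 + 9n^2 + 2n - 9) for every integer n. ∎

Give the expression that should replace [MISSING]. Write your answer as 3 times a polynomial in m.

3(9m^3 + 45m^2 + 50m + 13)

The residues treated are {0, 1}, so the missing case is n ≡ 2 (mod 3); write n = 3m+2.
Then (3m+2)^3 + 9(3m+2)^2 + 2(3m+2) - 9 = 27m^3 + 135m^2 + 150m + 39 = 3(9m^3 + 45m^2 + 50m + 13).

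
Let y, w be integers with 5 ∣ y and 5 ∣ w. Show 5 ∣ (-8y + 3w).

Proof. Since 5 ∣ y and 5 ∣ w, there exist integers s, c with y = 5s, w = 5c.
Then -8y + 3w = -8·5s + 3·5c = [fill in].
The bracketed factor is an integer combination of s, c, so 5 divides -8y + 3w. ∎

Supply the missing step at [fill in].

Pull the common 5 out of every term: -8·5s + 3·5c = 5(3c - 8s).
3c - 8s is an integer, which exhibits the divisibility.

5(3c - 8s)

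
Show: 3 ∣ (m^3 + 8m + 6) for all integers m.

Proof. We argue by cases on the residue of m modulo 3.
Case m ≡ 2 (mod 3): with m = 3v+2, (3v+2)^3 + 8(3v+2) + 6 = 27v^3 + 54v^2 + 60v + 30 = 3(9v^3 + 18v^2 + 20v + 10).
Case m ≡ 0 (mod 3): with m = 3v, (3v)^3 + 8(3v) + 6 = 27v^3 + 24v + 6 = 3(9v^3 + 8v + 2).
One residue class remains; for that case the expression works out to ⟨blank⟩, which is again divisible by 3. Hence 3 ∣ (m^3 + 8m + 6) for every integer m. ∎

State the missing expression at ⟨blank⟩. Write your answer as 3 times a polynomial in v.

Only m ≡ 1 (mod 3) is unaccounted for. Put m = 3v+1:
(3v+1)^3 + 8(3v+1) + 6 expands to 27v^3 + 27v^2 + 33v + 15,
and factoring out 3 leaves 3(9v^3 + 9v^2 + 11v + 5).

3(9v^3 + 9v^2 + 11v + 5)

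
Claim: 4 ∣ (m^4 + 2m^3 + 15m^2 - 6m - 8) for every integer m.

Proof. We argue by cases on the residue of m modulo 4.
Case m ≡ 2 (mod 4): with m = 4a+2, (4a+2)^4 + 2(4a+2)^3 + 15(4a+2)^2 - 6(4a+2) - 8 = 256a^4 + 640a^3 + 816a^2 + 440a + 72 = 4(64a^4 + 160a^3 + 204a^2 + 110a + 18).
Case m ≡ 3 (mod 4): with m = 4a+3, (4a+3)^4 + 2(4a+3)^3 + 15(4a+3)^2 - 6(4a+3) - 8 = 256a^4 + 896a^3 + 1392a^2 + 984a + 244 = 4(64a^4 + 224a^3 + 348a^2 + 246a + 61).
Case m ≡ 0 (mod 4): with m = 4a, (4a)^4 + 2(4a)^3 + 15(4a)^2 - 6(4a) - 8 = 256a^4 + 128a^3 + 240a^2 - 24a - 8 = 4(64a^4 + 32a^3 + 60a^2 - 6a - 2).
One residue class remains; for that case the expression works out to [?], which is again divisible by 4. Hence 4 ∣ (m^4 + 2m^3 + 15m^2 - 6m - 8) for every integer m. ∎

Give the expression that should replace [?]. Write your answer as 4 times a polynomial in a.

4(64a^4 + 96a^3 + 108a^2 + 34a + 1)

The residues treated are {2, 3, 0}, so the missing case is m ≡ 1 (mod 4); write m = 4a+1.
Then (4a+1)^4 + 2(4a+1)^3 + 15(4a+1)^2 - 6(4a+1) - 8 = 256a^4 + 384a^3 + 432a^2 + 136a + 4 = 4(64a^4 + 96a^3 + 108a^2 + 34a + 1).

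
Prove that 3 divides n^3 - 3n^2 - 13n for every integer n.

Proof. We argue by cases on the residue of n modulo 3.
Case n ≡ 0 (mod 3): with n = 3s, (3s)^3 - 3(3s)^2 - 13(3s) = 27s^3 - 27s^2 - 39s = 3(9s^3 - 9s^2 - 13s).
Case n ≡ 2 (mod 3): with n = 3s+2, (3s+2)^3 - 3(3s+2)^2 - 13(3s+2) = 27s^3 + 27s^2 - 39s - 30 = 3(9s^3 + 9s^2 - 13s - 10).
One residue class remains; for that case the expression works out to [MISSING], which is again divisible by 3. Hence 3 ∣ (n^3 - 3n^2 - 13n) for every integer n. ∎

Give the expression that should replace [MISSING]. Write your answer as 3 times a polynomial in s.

The residues treated are {0, 2}, so the missing case is n ≡ 1 (mod 3); write n = 3s+1.
Then (3s+1)^3 - 3(3s+1)^2 - 13(3s+1) = 27s^3 - 48s - 15 = 3(9s^3 - 16s - 5).

3(9s^3 - 16s - 5)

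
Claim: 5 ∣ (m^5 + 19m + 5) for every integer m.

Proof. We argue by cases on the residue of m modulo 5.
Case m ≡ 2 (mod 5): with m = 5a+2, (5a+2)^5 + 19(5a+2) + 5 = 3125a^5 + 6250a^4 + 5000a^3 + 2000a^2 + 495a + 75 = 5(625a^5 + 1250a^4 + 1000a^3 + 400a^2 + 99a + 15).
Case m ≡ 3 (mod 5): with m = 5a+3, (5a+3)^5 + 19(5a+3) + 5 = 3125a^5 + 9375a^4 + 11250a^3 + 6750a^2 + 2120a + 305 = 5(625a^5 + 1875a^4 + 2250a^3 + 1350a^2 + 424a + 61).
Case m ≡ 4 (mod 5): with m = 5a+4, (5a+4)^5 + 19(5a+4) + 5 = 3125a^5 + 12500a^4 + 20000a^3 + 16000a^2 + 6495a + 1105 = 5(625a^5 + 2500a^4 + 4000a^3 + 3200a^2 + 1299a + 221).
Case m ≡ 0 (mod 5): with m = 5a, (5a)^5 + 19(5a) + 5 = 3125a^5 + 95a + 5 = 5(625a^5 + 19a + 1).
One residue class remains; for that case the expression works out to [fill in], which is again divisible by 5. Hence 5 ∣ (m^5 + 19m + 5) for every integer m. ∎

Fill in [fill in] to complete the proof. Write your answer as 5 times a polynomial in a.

Only m ≡ 1 (mod 5) is unaccounted for. Put m = 5a+1:
(5a+1)^5 + 19(5a+1) + 5 expands to 3125a^5 + 3125a^4 + 1250a^3 + 250a^2 + 120a + 25,
and factoring out 5 leaves 5(625a^5 + 625a^4 + 250a^3 + 50a^2 + 24a + 5).

5(625a^5 + 625a^4 + 250a^3 + 50a^2 + 24a + 5)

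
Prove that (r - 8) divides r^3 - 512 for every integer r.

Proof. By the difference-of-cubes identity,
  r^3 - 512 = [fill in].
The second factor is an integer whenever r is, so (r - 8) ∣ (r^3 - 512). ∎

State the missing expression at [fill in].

a^3 - b^3 = (a - b)(a^2 + ab + b^2). With a = r, b = 8:
r^3 - 512 = (r - 8)(r^2 + 8r + 64).

(r - 8)(r^2 + 8r + 64)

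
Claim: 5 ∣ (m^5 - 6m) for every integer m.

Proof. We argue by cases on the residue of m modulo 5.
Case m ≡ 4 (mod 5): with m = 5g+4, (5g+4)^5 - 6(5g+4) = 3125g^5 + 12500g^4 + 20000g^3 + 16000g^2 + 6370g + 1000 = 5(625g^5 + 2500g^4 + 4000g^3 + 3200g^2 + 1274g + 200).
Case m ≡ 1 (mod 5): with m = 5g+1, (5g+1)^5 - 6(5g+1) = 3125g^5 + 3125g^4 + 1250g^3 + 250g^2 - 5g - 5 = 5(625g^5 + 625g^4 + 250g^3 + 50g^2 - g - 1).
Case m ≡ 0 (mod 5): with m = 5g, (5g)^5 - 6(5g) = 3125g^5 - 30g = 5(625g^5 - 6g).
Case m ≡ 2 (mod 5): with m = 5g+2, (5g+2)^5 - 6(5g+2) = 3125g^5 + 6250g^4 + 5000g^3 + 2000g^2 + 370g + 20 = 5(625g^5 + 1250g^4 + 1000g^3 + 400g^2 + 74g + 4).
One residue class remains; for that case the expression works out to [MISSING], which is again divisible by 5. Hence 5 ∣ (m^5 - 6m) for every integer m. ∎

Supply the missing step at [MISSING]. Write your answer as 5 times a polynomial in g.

5(625g^5 + 1875g^4 + 2250g^3 + 1350g^2 + 399g + 45)

The residues treated are {4, 1, 0, 2}, so the missing case is m ≡ 3 (mod 5); write m = 5g+3.
Then (5g+3)^5 - 6(5g+3) = 3125g^5 + 9375g^4 + 11250g^3 + 6750g^2 + 1995g + 225 = 5(625g^5 + 1875g^4 + 2250g^3 + 1350g^2 + 399g + 45).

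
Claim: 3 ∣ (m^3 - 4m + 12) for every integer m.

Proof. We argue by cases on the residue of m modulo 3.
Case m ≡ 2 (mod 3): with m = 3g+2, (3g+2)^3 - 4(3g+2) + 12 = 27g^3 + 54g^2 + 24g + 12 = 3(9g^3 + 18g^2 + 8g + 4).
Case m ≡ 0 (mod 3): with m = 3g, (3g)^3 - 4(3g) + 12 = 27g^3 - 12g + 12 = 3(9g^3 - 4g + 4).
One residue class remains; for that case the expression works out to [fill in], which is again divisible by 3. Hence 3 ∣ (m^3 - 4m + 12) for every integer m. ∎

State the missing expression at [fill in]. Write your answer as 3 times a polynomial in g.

The residues treated are {2, 0}, so the missing case is m ≡ 1 (mod 3); write m = 3g+1.
Then (3g+1)^3 - 4(3g+1) + 12 = 27g^3 + 27g^2 - 3g + 9 = 3(9g^3 + 9g^2 - g + 3).

3(9g^3 + 9g^2 - g + 3)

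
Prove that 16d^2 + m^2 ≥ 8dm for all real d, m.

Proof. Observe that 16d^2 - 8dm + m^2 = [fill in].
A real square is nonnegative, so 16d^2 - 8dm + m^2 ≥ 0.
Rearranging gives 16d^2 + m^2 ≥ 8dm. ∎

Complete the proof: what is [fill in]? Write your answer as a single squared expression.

(4d - m)^2

The leading and trailing coefficients are 4^2 and 1^2, and 8 = 2·4·1, so the trinomial is (4d - m)^2.
Hence 16d^2 - 8dm + m^2 ≥ 0.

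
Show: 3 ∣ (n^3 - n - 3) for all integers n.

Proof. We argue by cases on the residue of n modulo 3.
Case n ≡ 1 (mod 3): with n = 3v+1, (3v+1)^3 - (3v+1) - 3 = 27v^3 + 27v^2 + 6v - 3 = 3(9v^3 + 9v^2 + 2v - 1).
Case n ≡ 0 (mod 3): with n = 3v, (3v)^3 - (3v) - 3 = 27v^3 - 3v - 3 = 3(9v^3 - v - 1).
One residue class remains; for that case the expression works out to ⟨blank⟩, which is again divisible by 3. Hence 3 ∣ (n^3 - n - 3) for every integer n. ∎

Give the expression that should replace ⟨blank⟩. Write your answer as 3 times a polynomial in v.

Only n ≡ 2 (mod 3) is unaccounted for. Put n = 3v+2:
(3v+2)^3 - (3v+2) - 3 expands to 27v^3 + 54v^2 + 33v + 3,
and factoring out 3 leaves 3(9v^3 + 18v^2 + 11v + 1).

3(9v^3 + 18v^2 + 11v + 1)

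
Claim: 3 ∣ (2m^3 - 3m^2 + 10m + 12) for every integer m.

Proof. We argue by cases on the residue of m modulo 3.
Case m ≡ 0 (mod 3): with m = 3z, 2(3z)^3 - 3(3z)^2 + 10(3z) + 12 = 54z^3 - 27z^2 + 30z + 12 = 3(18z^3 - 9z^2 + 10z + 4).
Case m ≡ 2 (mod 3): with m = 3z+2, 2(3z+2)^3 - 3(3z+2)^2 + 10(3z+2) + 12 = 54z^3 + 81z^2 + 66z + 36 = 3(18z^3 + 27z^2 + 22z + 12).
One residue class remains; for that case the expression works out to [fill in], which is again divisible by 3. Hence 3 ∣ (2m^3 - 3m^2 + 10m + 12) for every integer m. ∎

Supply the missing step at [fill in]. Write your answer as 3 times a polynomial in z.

3(18z^3 + 9z^2 + 10z + 7)

Only m ≡ 1 (mod 3) is unaccounted for. Put m = 3z+1:
2(3z+1)^3 - 3(3z+1)^2 + 10(3z+1) + 12 expands to 54z^3 + 27z^2 + 30z + 21,
and factoring out 3 leaves 3(18z^3 + 9z^2 + 10z + 7).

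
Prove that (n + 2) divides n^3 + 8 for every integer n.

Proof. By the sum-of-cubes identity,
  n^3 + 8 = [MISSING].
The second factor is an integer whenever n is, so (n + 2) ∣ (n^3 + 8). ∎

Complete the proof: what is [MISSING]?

(n + 2)(n^2 - 2n + 4)

Polynomial division of n^3 + 8 by n + 2 leaves remainder 0 and quotient n^2 - 2n + 4.
Hence n^3 + 8 = (n + 2)(n^2 - 2n + 4).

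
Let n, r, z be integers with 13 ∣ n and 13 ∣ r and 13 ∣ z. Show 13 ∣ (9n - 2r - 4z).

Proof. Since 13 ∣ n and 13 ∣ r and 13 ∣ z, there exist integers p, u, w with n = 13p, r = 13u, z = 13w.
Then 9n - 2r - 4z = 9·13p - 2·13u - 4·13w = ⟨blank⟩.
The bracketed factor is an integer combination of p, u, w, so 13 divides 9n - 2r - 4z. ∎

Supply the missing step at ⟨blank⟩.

13(9p - 2u - 4w)

Each term has a factor of 13: 9·13p - 2·13u - 4·13w = 13·(9p - 2u - 4w).
Since 9p - 2u - 4w is an integer, 13 ∣ (9n - 2r - 4z).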